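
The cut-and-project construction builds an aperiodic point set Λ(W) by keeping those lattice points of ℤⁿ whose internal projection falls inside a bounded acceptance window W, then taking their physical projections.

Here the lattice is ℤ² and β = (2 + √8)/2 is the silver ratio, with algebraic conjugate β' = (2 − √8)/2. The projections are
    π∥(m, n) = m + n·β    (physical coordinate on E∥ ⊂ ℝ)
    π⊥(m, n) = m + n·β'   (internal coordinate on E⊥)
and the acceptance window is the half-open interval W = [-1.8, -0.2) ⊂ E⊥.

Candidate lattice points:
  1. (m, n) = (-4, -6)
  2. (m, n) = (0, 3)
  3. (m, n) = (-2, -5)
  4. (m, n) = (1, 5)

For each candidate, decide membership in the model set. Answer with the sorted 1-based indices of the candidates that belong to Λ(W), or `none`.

β' = (2−√8)/2 ≈ -0.4142.
candidate 1: (m,n)=(-4,-6) → π∥ = -4-6·β ≈ -18.4853, π⊥ = -4-6·β' ≈ -1.5147 ∈ [-1.8, -0.2) ⇒ IN Λ
candidate 2: (m,n)=(0,3) → π∥ = 0+3·β ≈ 7.2426, π⊥ = 0+3·β' ≈ -1.2426 ∈ [-1.8, -0.2) ⇒ IN Λ
candidate 3: (m,n)=(-2,-5) → π∥ = -2-5·β ≈ -14.0711, π⊥ = -2-5·β' ≈ 0.0711 ∉ [-1.8, -0.2) ⇒ out
candidate 4: (m,n)=(1,5) → π∥ = 1+5·β ≈ 13.0711, π⊥ = 1+5·β' ≈ -1.0711 ∈ [-1.8, -0.2) ⇒ IN Λ

1, 2, 4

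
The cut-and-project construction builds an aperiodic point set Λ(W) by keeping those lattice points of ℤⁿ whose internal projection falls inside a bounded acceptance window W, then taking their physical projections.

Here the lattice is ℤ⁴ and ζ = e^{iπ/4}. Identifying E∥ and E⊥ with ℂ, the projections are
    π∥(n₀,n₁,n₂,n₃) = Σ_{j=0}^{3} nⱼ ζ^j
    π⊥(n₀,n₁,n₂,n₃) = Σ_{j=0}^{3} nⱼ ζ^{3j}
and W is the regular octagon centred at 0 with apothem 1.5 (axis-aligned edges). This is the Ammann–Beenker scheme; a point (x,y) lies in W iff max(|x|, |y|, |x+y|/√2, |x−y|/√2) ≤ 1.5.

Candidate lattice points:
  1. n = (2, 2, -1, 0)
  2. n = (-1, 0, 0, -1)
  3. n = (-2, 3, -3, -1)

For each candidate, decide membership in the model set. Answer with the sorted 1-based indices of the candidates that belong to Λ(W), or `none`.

With ζ = e^{iπ/4} the internal vectors are ζ^0,ζ^3,ζ^6,ζ^9.
#1 (2, 2, -1, 0): internal (0.58579, 2.41421); octagon support 2.41421 vs apothem 1.5 → ∉ W
#2 (-1, 0, 0, -1): internal (-1.70711, -0.70711); octagon support 1.70711 vs apothem 1.5 → ∉ W
#3 (-2, 3, -3, -1): internal (-4.82843, 4.41421); octagon support 6.53553 vs apothem 1.5 → ∉ W

none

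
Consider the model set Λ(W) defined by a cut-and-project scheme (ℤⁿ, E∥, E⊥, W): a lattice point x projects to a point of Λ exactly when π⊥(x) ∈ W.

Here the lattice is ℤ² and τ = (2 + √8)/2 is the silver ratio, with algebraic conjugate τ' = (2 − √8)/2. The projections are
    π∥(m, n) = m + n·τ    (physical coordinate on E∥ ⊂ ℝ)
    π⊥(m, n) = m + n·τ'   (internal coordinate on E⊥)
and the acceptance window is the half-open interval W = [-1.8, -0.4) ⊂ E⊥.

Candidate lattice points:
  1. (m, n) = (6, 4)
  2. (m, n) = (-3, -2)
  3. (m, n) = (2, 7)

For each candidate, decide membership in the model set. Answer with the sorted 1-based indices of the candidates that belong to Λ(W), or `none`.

Numerically τ ≈ 2.4142 and τ' = −1/τ ≈ -0.4142.
#1 (6,4): internal coord 6 + (4)·τ' = +4.3431; +4.3431 ∉ [-1.8, -0.4) → out
#2 (-3,-2): internal coord -3 + (-2)·τ' = -2.1716; -2.1716 ∉ [-1.8, -0.4) → out
#3 (2,7): internal coord 2 + (7)·τ' = -0.8995; -0.8995 ∈ [-1.8, -0.4) → IN Λ

3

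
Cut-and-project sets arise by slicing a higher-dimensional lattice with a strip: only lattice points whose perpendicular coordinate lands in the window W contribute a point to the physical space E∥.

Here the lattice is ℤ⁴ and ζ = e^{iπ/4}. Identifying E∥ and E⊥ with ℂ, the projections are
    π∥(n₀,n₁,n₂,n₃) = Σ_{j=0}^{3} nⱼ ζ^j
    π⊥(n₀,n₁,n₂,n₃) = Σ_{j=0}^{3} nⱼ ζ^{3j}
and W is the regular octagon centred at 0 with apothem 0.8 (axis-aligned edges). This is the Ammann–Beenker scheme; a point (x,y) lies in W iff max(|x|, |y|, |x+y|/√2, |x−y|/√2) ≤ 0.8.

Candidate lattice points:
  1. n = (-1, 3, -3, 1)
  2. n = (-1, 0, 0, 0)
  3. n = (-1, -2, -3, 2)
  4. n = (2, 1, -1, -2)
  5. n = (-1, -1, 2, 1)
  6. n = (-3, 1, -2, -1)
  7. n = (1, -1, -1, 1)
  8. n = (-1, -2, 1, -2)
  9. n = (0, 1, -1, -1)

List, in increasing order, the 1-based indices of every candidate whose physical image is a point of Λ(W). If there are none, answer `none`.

4

Internal map: ζ^{3j} for j=0..3 gives (1,0), (−√2/2,√2/2), (0,−1), (√2/2,√2/2).
#1 (-1, 3, -3, 1): internal (-2.41421, 5.82843); octagon support 5.82843 vs apothem 0.8 → ∉ W
#2 (-1, 0, 0, 0): internal (-1.00000, 0.00000); octagon support 1.00000 vs apothem 0.8 → ∉ W
#3 (-1, -2, -3, 2): internal (1.82843, 3.00000); octagon support 3.41421 vs apothem 0.8 → ∉ W
#4 (2, 1, -1, -2): internal (-0.12132, 0.29289); octagon support 0.29289 vs apothem 0.8 → ∈ W
#5 (-1, -1, 2, 1): internal (0.41421, -2.00000); octagon support 2.00000 vs apothem 0.8 → ∉ W
#6 (-3, 1, -2, -1): internal (-4.41421, 2.00000); octagon support 4.53553 vs apothem 0.8 → ∉ W
#7 (1, -1, -1, 1): internal (2.41421, 1.00000); octagon support 2.41421 vs apothem 0.8 → ∉ W
#8 (-1, -2, 1, -2): internal (-1.00000, -3.82843); octagon support 3.82843 vs apothem 0.8 → ∉ W
#9 (0, 1, -1, -1): internal (-1.41421, 1.00000); octagon support 1.70711 vs apothem 0.8 → ∉ W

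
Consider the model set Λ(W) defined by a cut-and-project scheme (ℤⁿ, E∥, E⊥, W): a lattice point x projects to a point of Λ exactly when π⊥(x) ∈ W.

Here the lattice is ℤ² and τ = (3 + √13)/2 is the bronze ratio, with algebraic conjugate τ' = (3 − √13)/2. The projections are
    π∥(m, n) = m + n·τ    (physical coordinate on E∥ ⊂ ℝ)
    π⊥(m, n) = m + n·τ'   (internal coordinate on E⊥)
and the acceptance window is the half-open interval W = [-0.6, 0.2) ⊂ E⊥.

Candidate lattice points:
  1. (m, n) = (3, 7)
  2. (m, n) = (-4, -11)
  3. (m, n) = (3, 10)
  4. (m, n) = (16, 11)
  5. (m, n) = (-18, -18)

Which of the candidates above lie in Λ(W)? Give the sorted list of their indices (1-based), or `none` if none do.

3

τ' = (3−√13)/2 ≈ -0.302776.
candidate 1: (m,n)=(3,7) → π∥ = 3+7·τ ≈ 26.119429, π⊥ = 3+7·τ' ≈ 0.880571 ∉ [-0.6, 0.2) ⇒ out
candidate 2: (m,n)=(-4,-11) → π∥ = -4-11·τ ≈ -40.330532, π⊥ = -4-11·τ' ≈ -0.669468 ∉ [-0.6, 0.2) ⇒ out
candidate 3: (m,n)=(3,10) → π∥ = 3+10·τ ≈ 36.027756, π⊥ = 3+10·τ' ≈ -0.027756 ∈ [-0.6, 0.2) ⇒ IN Λ
candidate 4: (m,n)=(16,11) → π∥ = 16+11·τ ≈ 52.330532, π⊥ = 16+11·τ' ≈ 12.669468 ∉ [-0.6, 0.2) ⇒ out
candidate 5: (m,n)=(-18,-18) → π∥ = -18-18·τ ≈ -77.449961, π⊥ = -18-18·τ' ≈ -12.550039 ∉ [-0.6, 0.2) ⇒ out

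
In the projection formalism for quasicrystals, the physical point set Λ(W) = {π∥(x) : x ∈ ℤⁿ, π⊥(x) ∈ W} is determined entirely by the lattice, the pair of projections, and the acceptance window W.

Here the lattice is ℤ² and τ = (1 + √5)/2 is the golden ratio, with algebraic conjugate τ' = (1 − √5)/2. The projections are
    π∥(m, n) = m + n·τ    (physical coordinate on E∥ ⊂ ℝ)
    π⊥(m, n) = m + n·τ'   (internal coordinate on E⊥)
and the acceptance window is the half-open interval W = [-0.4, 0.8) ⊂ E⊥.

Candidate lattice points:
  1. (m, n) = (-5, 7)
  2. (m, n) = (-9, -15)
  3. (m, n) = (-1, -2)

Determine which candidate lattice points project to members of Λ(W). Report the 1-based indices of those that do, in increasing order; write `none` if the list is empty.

Numerically τ ≈ 1.61803 and τ' = −1/τ ≈ -0.61803.
#1 (-5,7): internal coord -5 + (7)·τ' = -9.32624; -9.32624 ∉ [-0.4, 0.8) → out
#2 (-9,-15): internal coord -9 + (-15)·τ' = +0.27051; +0.27051 ∈ [-0.4, 0.8) → IN Λ
#3 (-1,-2): internal coord -1 + (-2)·τ' = +0.23607; +0.23607 ∈ [-0.4, 0.8) → IN Λ

2, 3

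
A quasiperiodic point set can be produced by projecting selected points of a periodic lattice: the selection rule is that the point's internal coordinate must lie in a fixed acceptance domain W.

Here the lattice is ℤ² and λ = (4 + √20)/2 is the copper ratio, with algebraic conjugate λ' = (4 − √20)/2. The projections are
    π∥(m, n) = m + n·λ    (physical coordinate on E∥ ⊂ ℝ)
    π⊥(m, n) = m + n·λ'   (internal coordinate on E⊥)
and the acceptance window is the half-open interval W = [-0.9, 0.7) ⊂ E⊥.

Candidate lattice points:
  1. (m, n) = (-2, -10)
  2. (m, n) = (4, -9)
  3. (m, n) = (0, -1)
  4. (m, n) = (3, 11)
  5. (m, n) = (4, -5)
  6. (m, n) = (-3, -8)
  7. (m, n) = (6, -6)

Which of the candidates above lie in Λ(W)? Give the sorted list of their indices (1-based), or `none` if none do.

λ' = (4−√20)/2 ≈ -0.236068.
[1] lift (-2,-10): star map gives 0.360680; window check -0.9 ≤ 0.360680 < 0.7 is true → IN Λ
[2] lift (4,-9): star map gives 6.124612; window check -0.9 ≤ 6.124612 < 0.7 is false → out
[3] lift (0,-1): star map gives 0.236068; window check -0.9 ≤ 0.236068 < 0.7 is true → IN Λ
[4] lift (3,11): star map gives 0.403252; window check -0.9 ≤ 0.403252 < 0.7 is true → IN Λ
[5] lift (4,-5): star map gives 5.180340; window check -0.9 ≤ 5.180340 < 0.7 is false → out
[6] lift (-3,-8): star map gives -1.111456; window check -0.9 ≤ -1.111456 < 0.7 is false → out
[7] lift (6,-6): star map gives 7.416408; window check -0.9 ≤ 7.416408 < 0.7 is false → out

1, 3, 4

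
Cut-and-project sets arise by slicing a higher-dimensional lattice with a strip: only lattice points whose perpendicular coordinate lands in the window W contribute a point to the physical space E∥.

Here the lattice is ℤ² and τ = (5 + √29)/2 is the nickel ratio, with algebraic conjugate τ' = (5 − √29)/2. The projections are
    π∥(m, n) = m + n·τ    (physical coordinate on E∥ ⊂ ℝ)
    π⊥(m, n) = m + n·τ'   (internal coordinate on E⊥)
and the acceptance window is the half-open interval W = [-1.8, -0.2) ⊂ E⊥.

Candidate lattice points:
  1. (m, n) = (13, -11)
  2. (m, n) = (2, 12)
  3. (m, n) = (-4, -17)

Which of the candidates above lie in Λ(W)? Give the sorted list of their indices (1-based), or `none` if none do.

2, 3

Numerically τ ≈ 5.19258 and τ' = −1/τ ≈ -0.19258.
#1 (13,-11): internal coord 13 + (-11)·τ' = +15.11841; +15.11841 ∉ [-1.8, -0.2) → out
#2 (2,12): internal coord 2 + (12)·τ' = -0.31099; -0.31099 ∈ [-1.8, -0.2) → IN Λ
#3 (-4,-17): internal coord -4 + (-17)·τ' = -0.72610; -0.72610 ∈ [-1.8, -0.2) → IN Λ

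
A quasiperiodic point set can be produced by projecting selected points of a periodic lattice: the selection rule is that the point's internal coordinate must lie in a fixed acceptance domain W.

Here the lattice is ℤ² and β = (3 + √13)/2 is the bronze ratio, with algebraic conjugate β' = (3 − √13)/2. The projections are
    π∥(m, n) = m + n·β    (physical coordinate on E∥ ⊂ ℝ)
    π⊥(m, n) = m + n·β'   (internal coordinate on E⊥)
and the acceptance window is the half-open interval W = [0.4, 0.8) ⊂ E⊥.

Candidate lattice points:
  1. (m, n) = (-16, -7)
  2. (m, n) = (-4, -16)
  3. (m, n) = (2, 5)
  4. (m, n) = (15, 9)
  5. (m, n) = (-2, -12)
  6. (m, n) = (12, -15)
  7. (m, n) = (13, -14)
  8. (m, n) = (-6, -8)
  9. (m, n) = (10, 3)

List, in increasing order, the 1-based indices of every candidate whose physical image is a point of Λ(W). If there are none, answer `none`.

Numerically β ≈ 3.30278 and β' = −1/β ≈ -0.30278.
candidate 1: (m,n)=(-16,-7) → π∥ = -16-7·β ≈ -39.11943, π⊥ = -16-7·β' ≈ -13.88057 ∉ [0.4, 0.8) ⇒ out
candidate 2: (m,n)=(-4,-16) → π∥ = -4-16·β ≈ -56.84441, π⊥ = -4-16·β' ≈ 0.84441 ∉ [0.4, 0.8) ⇒ out
candidate 3: (m,n)=(2,5) → π∥ = 2+5·β ≈ 18.51388, π⊥ = 2+5·β' ≈ 0.48612 ∈ [0.4, 0.8) ⇒ IN Λ
candidate 4: (m,n)=(15,9) → π∥ = 15+9·β ≈ 44.72498, π⊥ = 15+9·β' ≈ 12.27502 ∉ [0.4, 0.8) ⇒ out
candidate 5: (m,n)=(-2,-12) → π∥ = -2-12·β ≈ -41.63331, π⊥ = -2-12·β' ≈ 1.63331 ∉ [0.4, 0.8) ⇒ out
candidate 6: (m,n)=(12,-15) → π∥ = 12-15·β ≈ -37.54163, π⊥ = 12-15·β' ≈ 16.54163 ∉ [0.4, 0.8) ⇒ out
candidate 7: (m,n)=(13,-14) → π∥ = 13-14·β ≈ -33.23886, π⊥ = 13-14·β' ≈ 17.23886 ∉ [0.4, 0.8) ⇒ out
candidate 8: (m,n)=(-6,-8) → π∥ = -6-8·β ≈ -32.42221, π⊥ = -6-8·β' ≈ -3.57779 ∉ [0.4, 0.8) ⇒ out
candidate 9: (m,n)=(10,3) → π∥ = 10+3·β ≈ 19.90833, π⊥ = 10+3·β' ≈ 9.09167 ∉ [0.4, 0.8) ⇒ out

3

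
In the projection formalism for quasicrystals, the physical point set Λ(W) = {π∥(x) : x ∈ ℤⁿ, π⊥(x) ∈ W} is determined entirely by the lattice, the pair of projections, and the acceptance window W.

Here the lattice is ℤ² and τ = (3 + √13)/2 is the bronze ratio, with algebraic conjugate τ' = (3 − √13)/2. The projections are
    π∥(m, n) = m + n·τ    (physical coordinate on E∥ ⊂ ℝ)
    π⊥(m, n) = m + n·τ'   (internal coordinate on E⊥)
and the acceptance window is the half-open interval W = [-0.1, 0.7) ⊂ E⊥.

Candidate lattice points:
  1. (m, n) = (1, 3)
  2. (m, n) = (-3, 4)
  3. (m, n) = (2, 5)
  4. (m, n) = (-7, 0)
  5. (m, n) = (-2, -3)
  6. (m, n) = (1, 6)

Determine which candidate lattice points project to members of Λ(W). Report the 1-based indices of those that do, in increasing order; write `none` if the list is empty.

1, 3

τ' = (3−√13)/2 ≈ -0.3028.
[1] lift (1,3): star map gives 0.0917; window check -0.1 ≤ 0.0917 < 0.7 is true → IN Λ
[2] lift (-3,4): star map gives -4.2111; window check -0.1 ≤ -4.2111 < 0.7 is false → out
[3] lift (2,5): star map gives 0.4861; window check -0.1 ≤ 0.4861 < 0.7 is true → IN Λ
[4] lift (-7,0): star map gives -7.0000; window check -0.1 ≤ -7.0000 < 0.7 is false → out
[5] lift (-2,-3): star map gives -1.0917; window check -0.1 ≤ -1.0917 < 0.7 is false → out
[6] lift (1,6): star map gives -0.8167; window check -0.1 ≤ -0.8167 < 0.7 is false → out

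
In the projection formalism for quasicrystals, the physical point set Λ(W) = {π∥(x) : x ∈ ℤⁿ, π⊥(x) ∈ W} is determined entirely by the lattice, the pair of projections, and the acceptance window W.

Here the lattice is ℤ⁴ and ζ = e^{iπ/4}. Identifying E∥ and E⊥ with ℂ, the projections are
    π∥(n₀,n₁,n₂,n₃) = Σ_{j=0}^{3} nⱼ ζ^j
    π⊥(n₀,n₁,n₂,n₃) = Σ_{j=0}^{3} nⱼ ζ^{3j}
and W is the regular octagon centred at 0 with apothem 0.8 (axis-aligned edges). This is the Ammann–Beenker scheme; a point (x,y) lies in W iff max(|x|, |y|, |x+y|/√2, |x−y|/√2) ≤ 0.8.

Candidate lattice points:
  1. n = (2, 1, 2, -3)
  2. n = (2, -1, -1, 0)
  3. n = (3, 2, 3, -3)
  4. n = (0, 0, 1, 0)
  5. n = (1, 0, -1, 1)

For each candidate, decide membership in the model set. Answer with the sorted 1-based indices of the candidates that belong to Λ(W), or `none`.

Internal map: ζ^{3j} for j=0..3 gives (1,0), (−√2/2,√2/2), (0,−1), (√2/2,√2/2).
#1 (2, 1, 2, -3): internal (-0.82843, -3.41421); octagon support 3.41421 vs apothem 0.8 → ∉ W
#2 (2, -1, -1, 0): internal (2.70711, 0.29289); octagon support 2.70711 vs apothem 0.8 → ∉ W
#3 (3, 2, 3, -3): internal (-0.53553, -3.70711); octagon support 3.70711 vs apothem 0.8 → ∉ W
#4 (0, 0, 1, 0): internal (0.00000, -1.00000); octagon support 1.00000 vs apothem 0.8 → ∉ W
#5 (1, 0, -1, 1): internal (1.70711, 1.70711); octagon support 2.41421 vs apothem 0.8 → ∉ W

none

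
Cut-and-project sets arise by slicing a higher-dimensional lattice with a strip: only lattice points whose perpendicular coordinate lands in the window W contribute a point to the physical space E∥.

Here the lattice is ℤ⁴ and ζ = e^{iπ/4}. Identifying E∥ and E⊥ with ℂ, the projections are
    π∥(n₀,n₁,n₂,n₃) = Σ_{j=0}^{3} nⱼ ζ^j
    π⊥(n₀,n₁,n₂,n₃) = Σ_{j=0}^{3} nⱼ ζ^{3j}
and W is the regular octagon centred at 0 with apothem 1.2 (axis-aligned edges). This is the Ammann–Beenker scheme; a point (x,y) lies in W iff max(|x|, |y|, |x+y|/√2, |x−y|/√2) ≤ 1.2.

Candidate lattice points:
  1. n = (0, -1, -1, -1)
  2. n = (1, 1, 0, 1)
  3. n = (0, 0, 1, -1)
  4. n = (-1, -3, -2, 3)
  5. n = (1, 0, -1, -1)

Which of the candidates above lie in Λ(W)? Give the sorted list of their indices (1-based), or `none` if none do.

1, 5

With ζ = e^{iπ/4} the internal vectors are ζ^0,ζ^3,ζ^6,ζ^9.
#1 (0, -1, -1, -1): internal (0.000000, -0.414214); octagon support 0.414214 vs apothem 1.2 → ∈ W
#2 (1, 1, 0, 1): internal (1.000000, 1.414214); octagon support 1.707107 vs apothem 1.2 → ∉ W
#3 (0, 0, 1, -1): internal (-0.707107, -1.707107); octagon support 1.707107 vs apothem 1.2 → ∉ W
#4 (-1, -3, -2, 3): internal (3.242641, 2.000000); octagon support 3.707107 vs apothem 1.2 → ∉ W
#5 (1, 0, -1, -1): internal (0.292893, 0.292893); octagon support 0.414214 vs apothem 1.2 → ∈ W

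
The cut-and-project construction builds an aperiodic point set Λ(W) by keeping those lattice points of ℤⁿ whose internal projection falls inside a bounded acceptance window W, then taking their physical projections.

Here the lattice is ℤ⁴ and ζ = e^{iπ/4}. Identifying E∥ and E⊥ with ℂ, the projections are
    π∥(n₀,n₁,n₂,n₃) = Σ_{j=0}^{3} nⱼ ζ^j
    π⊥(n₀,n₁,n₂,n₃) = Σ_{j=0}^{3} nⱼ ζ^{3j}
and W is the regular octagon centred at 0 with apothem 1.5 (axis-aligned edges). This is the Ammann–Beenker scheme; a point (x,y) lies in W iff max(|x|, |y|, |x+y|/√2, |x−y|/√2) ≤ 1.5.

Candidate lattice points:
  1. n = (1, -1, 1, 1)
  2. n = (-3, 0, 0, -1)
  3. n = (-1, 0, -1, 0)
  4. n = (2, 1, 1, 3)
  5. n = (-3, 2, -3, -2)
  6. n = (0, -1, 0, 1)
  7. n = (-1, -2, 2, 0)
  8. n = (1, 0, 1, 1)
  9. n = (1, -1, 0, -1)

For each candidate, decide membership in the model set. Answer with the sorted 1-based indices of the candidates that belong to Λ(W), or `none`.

3, 6

π⊥(n) = n₀ + n₁ζ³ + n₂ζ⁶ + n₃ζ⁹ where ζ = e^{iπ/4}.
candidate 1: n = (1, -1, 1, 1) → π⊥ ≈ (+2.414214, -1.000000); max(|x|,|y|,|x±y|/√2) = 2.414214 > 1.5 ⇒ ∉ W
candidate 2: n = (-3, 0, 0, -1) → π⊥ ≈ (-3.707107, -0.707107); max(|x|,|y|,|x±y|/√2) = 3.707107 > 1.5 ⇒ ∉ W
candidate 3: n = (-1, 0, -1, 0) → π⊥ ≈ (-1.000000, +1.000000); max(|x|,|y|,|x±y|/√2) = 1.414214 ≤ 1.5 ⇒ ∈ W
candidate 4: n = (2, 1, 1, 3) → π⊥ ≈ (+3.414214, +1.828427); max(|x|,|y|,|x±y|/√2) = 3.707107 > 1.5 ⇒ ∉ W
candidate 5: n = (-3, 2, -3, -2) → π⊥ ≈ (-5.828427, +3.000000); max(|x|,|y|,|x±y|/√2) = 6.242641 > 1.5 ⇒ ∉ W
candidate 6: n = (0, -1, 0, 1) → π⊥ ≈ (+1.414214, +0.000000); max(|x|,|y|,|x±y|/√2) = 1.414214 ≤ 1.5 ⇒ ∈ W
candidate 7: n = (-1, -2, 2, 0) → π⊥ ≈ (+0.414214, -3.414214); max(|x|,|y|,|x±y|/√2) = 3.414214 > 1.5 ⇒ ∉ W
candidate 8: n = (1, 0, 1, 1) → π⊥ ≈ (+1.707107, -0.292893); max(|x|,|y|,|x±y|/√2) = 1.707107 > 1.5 ⇒ ∉ W
candidate 9: n = (1, -1, 0, -1) → π⊥ ≈ (+1.000000, -1.414214); max(|x|,|y|,|x±y|/√2) = 1.707107 > 1.5 ⇒ ∉ W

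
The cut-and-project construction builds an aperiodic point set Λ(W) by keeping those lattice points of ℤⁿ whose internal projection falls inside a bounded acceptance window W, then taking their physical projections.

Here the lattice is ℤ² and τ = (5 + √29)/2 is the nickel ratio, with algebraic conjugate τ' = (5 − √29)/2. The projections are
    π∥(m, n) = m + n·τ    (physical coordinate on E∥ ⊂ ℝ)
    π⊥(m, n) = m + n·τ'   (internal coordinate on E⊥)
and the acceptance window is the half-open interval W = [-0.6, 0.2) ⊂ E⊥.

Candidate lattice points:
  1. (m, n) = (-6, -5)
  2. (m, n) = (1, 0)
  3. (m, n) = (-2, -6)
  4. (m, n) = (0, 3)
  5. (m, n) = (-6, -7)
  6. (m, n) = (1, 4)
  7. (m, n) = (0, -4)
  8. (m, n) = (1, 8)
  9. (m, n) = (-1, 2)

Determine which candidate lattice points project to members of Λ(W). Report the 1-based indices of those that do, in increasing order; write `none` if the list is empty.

Numerically τ ≈ 5.192582 and τ' = −1/τ ≈ -0.192582.
[1] lift (-6,-5): star map gives -5.037088; window check -0.6 ≤ -5.037088 < 0.2 is false → out
[2] lift (1,0): star map gives 1.000000; window check -0.6 ≤ 1.000000 < 0.2 is false → out
[3] lift (-2,-6): star map gives -0.844506; window check -0.6 ≤ -0.844506 < 0.2 is false → out
[4] lift (0,3): star map gives -0.577747; window check -0.6 ≤ -0.577747 < 0.2 is true → IN Λ
[5] lift (-6,-7): star map gives -4.651923; window check -0.6 ≤ -4.651923 < 0.2 is false → out
[6] lift (1,4): star map gives 0.229670; window check -0.6 ≤ 0.229670 < 0.2 is false → out
[7] lift (0,-4): star map gives 0.770330; window check -0.6 ≤ 0.770330 < 0.2 is false → out
[8] lift (1,8): star map gives -0.540659; window check -0.6 ≤ -0.540659 < 0.2 is true → IN Λ
[9] lift (-1,2): star map gives -1.385165; window check -0.6 ≤ -1.385165 < 0.2 is false → out

4, 8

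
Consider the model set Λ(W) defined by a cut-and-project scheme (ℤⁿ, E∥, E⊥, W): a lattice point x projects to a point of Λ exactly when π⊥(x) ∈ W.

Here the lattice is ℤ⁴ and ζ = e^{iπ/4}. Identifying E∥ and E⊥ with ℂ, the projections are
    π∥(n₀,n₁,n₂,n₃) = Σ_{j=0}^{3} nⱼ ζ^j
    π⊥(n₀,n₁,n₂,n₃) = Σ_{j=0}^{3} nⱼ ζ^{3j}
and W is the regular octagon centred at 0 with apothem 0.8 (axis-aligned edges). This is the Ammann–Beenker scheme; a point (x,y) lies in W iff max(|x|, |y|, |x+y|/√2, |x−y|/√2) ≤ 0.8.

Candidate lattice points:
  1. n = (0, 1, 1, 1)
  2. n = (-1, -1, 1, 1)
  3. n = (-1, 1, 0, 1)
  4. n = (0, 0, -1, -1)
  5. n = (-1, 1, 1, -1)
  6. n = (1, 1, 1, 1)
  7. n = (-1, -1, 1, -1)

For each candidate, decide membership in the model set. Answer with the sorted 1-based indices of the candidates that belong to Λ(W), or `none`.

Internal map: ζ^{3j} for j=0..3 gives (1,0), (−√2/2,√2/2), (0,−1), (√2/2,√2/2).
candidate 1: n = (0, 1, 1, 1) → π⊥ ≈ (+0.00000, +0.41421); max(|x|,|y|,|x±y|/√2) = 0.41421 ≤ 0.8 ⇒ ∈ W
candidate 2: n = (-1, -1, 1, 1) → π⊥ ≈ (+0.41421, -1.00000); max(|x|,|y|,|x±y|/√2) = 1.00000 > 0.8 ⇒ ∉ W
candidate 3: n = (-1, 1, 0, 1) → π⊥ ≈ (-1.00000, +1.41421); max(|x|,|y|,|x±y|/√2) = 1.70711 > 0.8 ⇒ ∉ W
candidate 4: n = (0, 0, -1, -1) → π⊥ ≈ (-0.70711, +0.29289); max(|x|,|y|,|x±y|/√2) = 0.70711 ≤ 0.8 ⇒ ∈ W
candidate 5: n = (-1, 1, 1, -1) → π⊥ ≈ (-2.41421, -1.00000); max(|x|,|y|,|x±y|/√2) = 2.41421 > 0.8 ⇒ ∉ W
candidate 6: n = (1, 1, 1, 1) → π⊥ ≈ (+1.00000, +0.41421); max(|x|,|y|,|x±y|/√2) = 1.00000 > 0.8 ⇒ ∉ W
candidate 7: n = (-1, -1, 1, -1) → π⊥ ≈ (-1.00000, -2.41421); max(|x|,|y|,|x±y|/√2) = 2.41421 > 0.8 ⇒ ∉ W

1, 4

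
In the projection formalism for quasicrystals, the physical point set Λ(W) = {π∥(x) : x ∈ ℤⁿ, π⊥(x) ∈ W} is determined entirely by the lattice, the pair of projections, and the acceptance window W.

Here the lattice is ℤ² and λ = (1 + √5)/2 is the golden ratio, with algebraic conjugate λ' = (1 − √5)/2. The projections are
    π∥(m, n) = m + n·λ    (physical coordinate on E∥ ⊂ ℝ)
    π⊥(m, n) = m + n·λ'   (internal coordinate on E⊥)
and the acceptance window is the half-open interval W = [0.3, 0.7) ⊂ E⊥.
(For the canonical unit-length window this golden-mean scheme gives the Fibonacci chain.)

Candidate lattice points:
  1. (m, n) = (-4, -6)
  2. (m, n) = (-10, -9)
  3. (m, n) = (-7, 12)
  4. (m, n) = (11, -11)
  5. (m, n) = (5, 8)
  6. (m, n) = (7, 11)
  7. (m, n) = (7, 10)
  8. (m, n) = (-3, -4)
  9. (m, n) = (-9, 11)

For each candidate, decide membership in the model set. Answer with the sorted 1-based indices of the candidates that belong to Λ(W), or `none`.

λ' = (1−√5)/2 ≈ -0.618034.
candidate 1: (m,n)=(-4,-6) → π∥ = -4-6·λ ≈ -13.708204, π⊥ = -4-6·λ' ≈ -0.291796 ∉ [0.3, 0.7) ⇒ out
candidate 2: (m,n)=(-10,-9) → π∥ = -10-9·λ ≈ -24.562306, π⊥ = -10-9·λ' ≈ -4.437694 ∉ [0.3, 0.7) ⇒ out
candidate 3: (m,n)=(-7,12) → π∥ = -7+12·λ ≈ 12.416408, π⊥ = -7+12·λ' ≈ -14.416408 ∉ [0.3, 0.7) ⇒ out
candidate 4: (m,n)=(11,-11) → π∥ = 11-11·λ ≈ -6.798374, π⊥ = 11-11·λ' ≈ 17.798374 ∉ [0.3, 0.7) ⇒ out
candidate 5: (m,n)=(5,8) → π∥ = 5+8·λ ≈ 17.944272, π⊥ = 5+8·λ' ≈ 0.055728 ∉ [0.3, 0.7) ⇒ out
candidate 6: (m,n)=(7,11) → π∥ = 7+11·λ ≈ 24.798374, π⊥ = 7+11·λ' ≈ 0.201626 ∉ [0.3, 0.7) ⇒ out
candidate 7: (m,n)=(7,10) → π∥ = 7+10·λ ≈ 23.180340, π⊥ = 7+10·λ' ≈ 0.819660 ∉ [0.3, 0.7) ⇒ out
candidate 8: (m,n)=(-3,-4) → π∥ = -3-4·λ ≈ -9.472136, π⊥ = -3-4·λ' ≈ -0.527864 ∉ [0.3, 0.7) ⇒ out
candidate 9: (m,n)=(-9,11) → π∥ = -9+11·λ ≈ 8.798374, π⊥ = -9+11·λ' ≈ -15.798374 ∉ [0.3, 0.7) ⇒ out

none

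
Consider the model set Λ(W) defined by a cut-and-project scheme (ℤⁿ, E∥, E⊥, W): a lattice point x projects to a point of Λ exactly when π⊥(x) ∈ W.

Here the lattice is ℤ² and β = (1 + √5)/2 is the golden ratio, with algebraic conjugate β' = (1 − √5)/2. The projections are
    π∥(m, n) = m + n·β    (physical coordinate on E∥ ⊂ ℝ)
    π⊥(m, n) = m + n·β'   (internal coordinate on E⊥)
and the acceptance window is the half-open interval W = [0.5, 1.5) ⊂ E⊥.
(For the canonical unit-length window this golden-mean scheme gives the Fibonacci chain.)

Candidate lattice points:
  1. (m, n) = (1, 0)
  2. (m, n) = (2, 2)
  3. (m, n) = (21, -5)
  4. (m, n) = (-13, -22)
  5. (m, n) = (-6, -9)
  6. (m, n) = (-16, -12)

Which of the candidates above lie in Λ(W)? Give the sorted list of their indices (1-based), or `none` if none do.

1, 2, 4

Numerically β ≈ 1.6180 and β' = −1/β ≈ -0.6180.
[1] lift (1,0): star map gives 1.0000; window check 0.5 ≤ 1.0000 < 1.5 is true → IN Λ
[2] lift (2,2): star map gives 0.7639; window check 0.5 ≤ 0.7639 < 1.5 is true → IN Λ
[3] lift (21,-5): star map gives 24.0902; window check 0.5 ≤ 24.0902 < 1.5 is false → out
[4] lift (-13,-22): star map gives 0.5967; window check 0.5 ≤ 0.5967 < 1.5 is true → IN Λ
[5] lift (-6,-9): star map gives -0.4377; window check 0.5 ≤ -0.4377 < 1.5 is false → out
[6] lift (-16,-12): star map gives -8.5836; window check 0.5 ≤ -8.5836 < 1.5 is false → out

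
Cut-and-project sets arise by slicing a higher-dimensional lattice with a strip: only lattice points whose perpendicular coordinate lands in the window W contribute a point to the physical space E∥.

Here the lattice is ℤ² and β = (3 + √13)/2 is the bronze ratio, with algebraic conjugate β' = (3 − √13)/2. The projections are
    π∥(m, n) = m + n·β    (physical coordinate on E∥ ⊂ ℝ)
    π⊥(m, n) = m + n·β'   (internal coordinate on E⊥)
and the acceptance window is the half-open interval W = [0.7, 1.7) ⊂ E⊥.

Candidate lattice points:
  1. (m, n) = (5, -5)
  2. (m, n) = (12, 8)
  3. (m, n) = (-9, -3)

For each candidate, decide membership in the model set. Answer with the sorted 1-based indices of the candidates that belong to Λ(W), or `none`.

none

Numerically β ≈ 3.3028 and β' = −1/β ≈ -0.3028.
#1 (5,-5): internal coord 5 + (-5)·β' = +6.5139; +6.5139 ∉ [0.7, 1.7) → out
#2 (12,8): internal coord 12 + (8)·β' = +9.5778; +9.5778 ∉ [0.7, 1.7) → out
#3 (-9,-3): internal coord -9 + (-3)·β' = -8.0917; -8.0917 ∉ [0.7, 1.7) → out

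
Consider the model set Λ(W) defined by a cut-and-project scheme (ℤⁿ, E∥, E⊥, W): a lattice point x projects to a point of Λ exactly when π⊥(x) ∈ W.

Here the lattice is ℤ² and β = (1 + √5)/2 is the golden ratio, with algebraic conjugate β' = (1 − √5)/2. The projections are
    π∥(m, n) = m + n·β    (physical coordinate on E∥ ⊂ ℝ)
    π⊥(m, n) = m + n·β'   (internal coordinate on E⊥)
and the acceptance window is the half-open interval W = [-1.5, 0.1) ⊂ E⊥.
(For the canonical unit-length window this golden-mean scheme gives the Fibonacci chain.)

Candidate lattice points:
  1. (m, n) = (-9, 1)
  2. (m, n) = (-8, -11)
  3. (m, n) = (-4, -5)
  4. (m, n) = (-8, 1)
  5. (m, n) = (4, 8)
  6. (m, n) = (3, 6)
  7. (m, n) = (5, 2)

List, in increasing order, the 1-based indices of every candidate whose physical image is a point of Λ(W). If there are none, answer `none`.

2, 3, 5, 6

Compute β' = (1−√5)/2 = -0.61803, so π⊥(m,n) = m -0.61803·n.
[1] lift (-9,1): star map gives -9.61803; window check -1.5 ≤ -9.61803 < 0.1 is false → out
[2] lift (-8,-11): star map gives -1.20163; window check -1.5 ≤ -1.20163 < 0.1 is true → IN Λ
[3] lift (-4,-5): star map gives -0.90983; window check -1.5 ≤ -0.90983 < 0.1 is true → IN Λ
[4] lift (-8,1): star map gives -8.61803; window check -1.5 ≤ -8.61803 < 0.1 is false → out
[5] lift (4,8): star map gives -0.94427; window check -1.5 ≤ -0.94427 < 0.1 is true → IN Λ
[6] lift (3,6): star map gives -0.70820; window check -1.5 ≤ -0.70820 < 0.1 is true → IN Λ
[7] lift (5,2): star map gives 3.76393; window check -1.5 ≤ 3.76393 < 0.1 is false → out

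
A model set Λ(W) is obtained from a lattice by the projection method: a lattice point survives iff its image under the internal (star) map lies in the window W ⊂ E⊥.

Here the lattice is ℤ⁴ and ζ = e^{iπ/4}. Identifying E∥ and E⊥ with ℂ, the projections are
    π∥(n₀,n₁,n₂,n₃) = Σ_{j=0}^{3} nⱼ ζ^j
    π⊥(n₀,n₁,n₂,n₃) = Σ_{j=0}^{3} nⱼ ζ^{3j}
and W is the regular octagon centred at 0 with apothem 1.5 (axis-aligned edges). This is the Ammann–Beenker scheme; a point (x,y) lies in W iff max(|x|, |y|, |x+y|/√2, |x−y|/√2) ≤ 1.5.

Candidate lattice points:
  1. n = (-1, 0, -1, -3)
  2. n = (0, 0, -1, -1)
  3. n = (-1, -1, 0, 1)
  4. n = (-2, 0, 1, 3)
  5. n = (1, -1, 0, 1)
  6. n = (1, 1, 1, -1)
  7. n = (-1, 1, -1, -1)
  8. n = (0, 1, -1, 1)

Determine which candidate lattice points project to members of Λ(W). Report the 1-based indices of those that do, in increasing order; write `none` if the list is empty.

2, 3, 4, 6

With ζ = e^{iπ/4} the internal vectors are ζ^0,ζ^3,ζ^6,ζ^9.
candidate 1: n = (-1, 0, -1, -3) → π⊥ ≈ (-3.121320, -1.121320); max(|x|,|y|,|x±y|/√2) = 3.121320 > 1.5 ⇒ ∉ W
candidate 2: n = (0, 0, -1, -1) → π⊥ ≈ (-0.707107, +0.292893); max(|x|,|y|,|x±y|/√2) = 0.707107 ≤ 1.5 ⇒ ∈ W
candidate 3: n = (-1, -1, 0, 1) → π⊥ ≈ (+0.414214, +0.000000); max(|x|,|y|,|x±y|/√2) = 0.414214 ≤ 1.5 ⇒ ∈ W
candidate 4: n = (-2, 0, 1, 3) → π⊥ ≈ (+0.121320, +1.121320); max(|x|,|y|,|x±y|/√2) = 1.121320 ≤ 1.5 ⇒ ∈ W
candidate 5: n = (1, -1, 0, 1) → π⊥ ≈ (+2.414214, +0.000000); max(|x|,|y|,|x±y|/√2) = 2.414214 > 1.5 ⇒ ∉ W
candidate 6: n = (1, 1, 1, -1) → π⊥ ≈ (-0.414214, -1.000000); max(|x|,|y|,|x±y|/√2) = 1.000000 ≤ 1.5 ⇒ ∈ W
candidate 7: n = (-1, 1, -1, -1) → π⊥ ≈ (-2.414214, +1.000000); max(|x|,|y|,|x±y|/√2) = 2.414214 > 1.5 ⇒ ∉ W
candidate 8: n = (0, 1, -1, 1) → π⊥ ≈ (+0.000000, +2.414214); max(|x|,|y|,|x±y|/√2) = 2.414214 > 1.5 ⇒ ∉ W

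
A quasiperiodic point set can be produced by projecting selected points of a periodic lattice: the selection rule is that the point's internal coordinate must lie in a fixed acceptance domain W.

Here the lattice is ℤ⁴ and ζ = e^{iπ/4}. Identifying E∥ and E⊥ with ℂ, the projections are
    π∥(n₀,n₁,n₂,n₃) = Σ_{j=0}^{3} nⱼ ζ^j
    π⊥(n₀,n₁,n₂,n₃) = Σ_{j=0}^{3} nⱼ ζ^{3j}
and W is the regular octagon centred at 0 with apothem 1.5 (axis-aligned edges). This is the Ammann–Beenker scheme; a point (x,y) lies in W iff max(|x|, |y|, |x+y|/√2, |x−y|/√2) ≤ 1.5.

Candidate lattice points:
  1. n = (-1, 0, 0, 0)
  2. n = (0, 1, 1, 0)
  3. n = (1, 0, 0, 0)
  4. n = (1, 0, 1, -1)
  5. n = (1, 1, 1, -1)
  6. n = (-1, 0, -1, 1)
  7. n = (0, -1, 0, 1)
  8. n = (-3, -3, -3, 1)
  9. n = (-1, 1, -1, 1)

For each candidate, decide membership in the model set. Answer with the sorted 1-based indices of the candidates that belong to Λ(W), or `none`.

1, 2, 3, 5, 7

With ζ = e^{iπ/4} the internal vectors are ζ^0,ζ^3,ζ^6,ζ^9.
#1 (-1, 0, 0, 0): internal (-1.00000, 0.00000); octagon support 1.00000 vs apothem 1.5 → ∈ W
#2 (0, 1, 1, 0): internal (-0.70711, -0.29289); octagon support 0.70711 vs apothem 1.5 → ∈ W
#3 (1, 0, 0, 0): internal (1.00000, 0.00000); octagon support 1.00000 vs apothem 1.5 → ∈ W
#4 (1, 0, 1, -1): internal (0.29289, -1.70711); octagon support 1.70711 vs apothem 1.5 → ∉ W
#5 (1, 1, 1, -1): internal (-0.41421, -1.00000); octagon support 1.00000 vs apothem 1.5 → ∈ W
#6 (-1, 0, -1, 1): internal (-0.29289, 1.70711); octagon support 1.70711 vs apothem 1.5 → ∉ W
#7 (0, -1, 0, 1): internal (1.41421, 0.00000); octagon support 1.41421 vs apothem 1.5 → ∈ W
#8 (-3, -3, -3, 1): internal (-0.17157, 1.58579); octagon support 1.58579 vs apothem 1.5 → ∉ W
#9 (-1, 1, -1, 1): internal (-1.00000, 2.41421); octagon support 2.41421 vs apothem 1.5 → ∉ W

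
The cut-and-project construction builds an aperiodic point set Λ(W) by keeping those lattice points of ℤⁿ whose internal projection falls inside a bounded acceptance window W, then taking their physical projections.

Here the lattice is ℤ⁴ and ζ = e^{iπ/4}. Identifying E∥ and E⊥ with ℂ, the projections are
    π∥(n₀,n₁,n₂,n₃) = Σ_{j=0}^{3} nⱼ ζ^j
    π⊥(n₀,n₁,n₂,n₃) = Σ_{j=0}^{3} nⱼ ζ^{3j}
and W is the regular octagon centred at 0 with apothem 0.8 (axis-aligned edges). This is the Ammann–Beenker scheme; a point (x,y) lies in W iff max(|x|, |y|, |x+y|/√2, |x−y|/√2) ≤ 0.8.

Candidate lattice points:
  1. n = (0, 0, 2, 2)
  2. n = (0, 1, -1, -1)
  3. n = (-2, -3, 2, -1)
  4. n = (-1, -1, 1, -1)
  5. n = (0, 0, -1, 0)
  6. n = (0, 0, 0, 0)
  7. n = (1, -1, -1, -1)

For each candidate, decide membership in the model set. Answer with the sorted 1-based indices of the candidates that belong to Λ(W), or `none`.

6

π⊥(n) = n₀ + n₁ζ³ + n₂ζ⁶ + n₃ζ⁹ where ζ = e^{iπ/4}.
#1 (0, 0, 2, 2): internal (1.414214, -0.585786); octagon support 1.414214 vs apothem 0.8 → ∉ W
#2 (0, 1, -1, -1): internal (-1.414214, 1.000000); octagon support 1.707107 vs apothem 0.8 → ∉ W
#3 (-2, -3, 2, -1): internal (-0.585786, -4.828427); octagon support 4.828427 vs apothem 0.8 → ∉ W
#4 (-1, -1, 1, -1): internal (-1.000000, -2.414214); octagon support 2.414214 vs apothem 0.8 → ∉ W
#5 (0, 0, -1, 0): internal (0.000000, 1.000000); octagon support 1.000000 vs apothem 0.8 → ∉ W
#6 (0, 0, 0, 0): internal (0.000000, 0.000000); octagon support 0.000000 vs apothem 0.8 → ∈ W
#7 (1, -1, -1, -1): internal (1.000000, -0.414214); octagon support 1.000000 vs apothem 0.8 → ∉ W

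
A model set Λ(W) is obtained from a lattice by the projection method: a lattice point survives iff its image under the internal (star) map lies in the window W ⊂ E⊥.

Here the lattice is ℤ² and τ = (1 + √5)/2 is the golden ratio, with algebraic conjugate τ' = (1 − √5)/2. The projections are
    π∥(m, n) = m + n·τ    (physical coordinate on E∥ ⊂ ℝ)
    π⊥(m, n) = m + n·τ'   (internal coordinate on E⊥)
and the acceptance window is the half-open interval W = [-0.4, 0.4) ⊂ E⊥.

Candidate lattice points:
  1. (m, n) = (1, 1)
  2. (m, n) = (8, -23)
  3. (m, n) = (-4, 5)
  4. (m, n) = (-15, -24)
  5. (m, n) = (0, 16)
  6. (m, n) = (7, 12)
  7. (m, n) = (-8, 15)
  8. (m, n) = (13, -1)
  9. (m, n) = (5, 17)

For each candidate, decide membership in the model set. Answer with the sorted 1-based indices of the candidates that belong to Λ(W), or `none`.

1, 4

τ' = (1−√5)/2 ≈ -0.6180.
#1 (1,1): internal coord 1 + (1)·τ' = +0.3820; +0.3820 ∈ [-0.4, 0.4) → IN Λ
#2 (8,-23): internal coord 8 + (-23)·τ' = +22.2148; +22.2148 ∉ [-0.4, 0.4) → out
#3 (-4,5): internal coord -4 + (5)·τ' = -7.0902; -7.0902 ∉ [-0.4, 0.4) → out
#4 (-15,-24): internal coord -15 + (-24)·τ' = -0.1672; -0.1672 ∈ [-0.4, 0.4) → IN Λ
#5 (0,16): internal coord 0 + (16)·τ' = -9.8885; -9.8885 ∉ [-0.4, 0.4) → out
#6 (7,12): internal coord 7 + (12)·τ' = -0.4164; -0.4164 ∉ [-0.4, 0.4) → out
#7 (-8,15): internal coord -8 + (15)·τ' = -17.2705; -17.2705 ∉ [-0.4, 0.4) → out
#8 (13,-1): internal coord 13 + (-1)·τ' = +13.6180; +13.6180 ∉ [-0.4, 0.4) → out
#9 (5,17): internal coord 5 + (17)·τ' = -5.5066; -5.5066 ∉ [-0.4, 0.4) → out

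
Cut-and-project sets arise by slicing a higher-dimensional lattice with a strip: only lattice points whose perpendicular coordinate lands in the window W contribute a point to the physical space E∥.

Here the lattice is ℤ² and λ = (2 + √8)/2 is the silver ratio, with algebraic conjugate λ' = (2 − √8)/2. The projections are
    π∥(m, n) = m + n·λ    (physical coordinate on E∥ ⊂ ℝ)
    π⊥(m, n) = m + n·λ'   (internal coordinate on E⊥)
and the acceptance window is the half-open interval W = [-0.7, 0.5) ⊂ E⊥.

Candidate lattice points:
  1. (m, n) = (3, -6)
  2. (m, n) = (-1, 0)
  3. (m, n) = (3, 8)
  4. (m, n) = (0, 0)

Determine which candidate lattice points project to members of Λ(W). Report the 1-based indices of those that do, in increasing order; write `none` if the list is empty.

3, 4

Compute λ' = (2−√8)/2 = -0.414214, so π⊥(m,n) = m -0.414214·n.
candidate 1: (m,n)=(3,-6) → π∥ = 3-6·λ ≈ -11.485281, π⊥ = 3-6·λ' ≈ 5.485281 ∉ [-0.7, 0.5) ⇒ out
candidate 2: (m,n)=(-1,0) → π∥ = -1+0·λ ≈ -1.000000, π⊥ = -1+0·λ' ≈ -1.000000 ∉ [-0.7, 0.5) ⇒ out
candidate 3: (m,n)=(3,8) → π∥ = 3+8·λ ≈ 22.313708, π⊥ = 3+8·λ' ≈ -0.313708 ∈ [-0.7, 0.5) ⇒ IN Λ
candidate 4: (m,n)=(0,0) → π∥ = 0+0·λ ≈ 0.000000, π⊥ = 0+0·λ' ≈ 0.000000 ∈ [-0.7, 0.5) ⇒ IN Λ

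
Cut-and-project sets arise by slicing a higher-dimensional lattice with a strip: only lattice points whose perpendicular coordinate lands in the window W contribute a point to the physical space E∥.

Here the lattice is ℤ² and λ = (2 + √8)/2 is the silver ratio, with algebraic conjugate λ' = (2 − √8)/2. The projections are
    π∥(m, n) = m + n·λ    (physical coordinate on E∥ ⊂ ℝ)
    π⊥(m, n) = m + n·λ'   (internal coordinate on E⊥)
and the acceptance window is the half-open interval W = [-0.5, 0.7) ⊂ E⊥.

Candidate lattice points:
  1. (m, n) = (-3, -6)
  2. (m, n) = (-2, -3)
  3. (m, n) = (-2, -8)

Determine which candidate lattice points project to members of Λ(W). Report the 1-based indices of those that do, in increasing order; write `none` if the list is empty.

Compute λ' = (2−√8)/2 = -0.4142, so π⊥(m,n) = m -0.4142·n.
[1] lift (-3,-6): star map gives -0.5147; window check -0.5 ≤ -0.5147 < 0.7 is false → out
[2] lift (-2,-3): star map gives -0.7574; window check -0.5 ≤ -0.7574 < 0.7 is false → out
[3] lift (-2,-8): star map gives 1.3137; window check -0.5 ≤ 1.3137 < 0.7 is false → out

none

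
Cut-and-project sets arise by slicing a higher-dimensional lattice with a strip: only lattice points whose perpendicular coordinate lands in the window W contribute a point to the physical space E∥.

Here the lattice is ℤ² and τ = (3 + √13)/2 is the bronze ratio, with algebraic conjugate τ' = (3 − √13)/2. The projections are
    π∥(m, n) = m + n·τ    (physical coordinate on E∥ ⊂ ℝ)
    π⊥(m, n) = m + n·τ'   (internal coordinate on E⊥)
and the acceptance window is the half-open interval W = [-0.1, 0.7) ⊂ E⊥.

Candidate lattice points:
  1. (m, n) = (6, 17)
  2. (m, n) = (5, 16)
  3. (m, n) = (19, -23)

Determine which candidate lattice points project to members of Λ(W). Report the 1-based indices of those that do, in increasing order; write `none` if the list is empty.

τ' = (3−√13)/2 ≈ -0.30278.
candidate 1: (m,n)=(6,17) → π∥ = 6+17·τ ≈ 62.14719, π⊥ = 6+17·τ' ≈ 0.85281 ∉ [-0.1, 0.7) ⇒ out
candidate 2: (m,n)=(5,16) → π∥ = 5+16·τ ≈ 57.84441, π⊥ = 5+16·τ' ≈ 0.15559 ∈ [-0.1, 0.7) ⇒ IN Λ
candidate 3: (m,n)=(19,-23) → π∥ = 19-23·τ ≈ -56.96384, π⊥ = 19-23·τ' ≈ 25.96384 ∉ [-0.1, 0.7) ⇒ out

2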